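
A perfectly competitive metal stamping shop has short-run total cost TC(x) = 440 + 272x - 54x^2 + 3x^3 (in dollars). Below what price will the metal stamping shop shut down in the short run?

The firm shuts down when price falls below the minimum of average variable cost. AVC = VC/x = 272 - 54x + 3x^2.
At the minimum of AVC, MC = AVC. MC = 272 - 108x + 9x^2; setting MC = AVC gives 6x^2 - 54x = 0, so x = 9. min AVC = 29.
So the shutdown price is $29.

$29 per unit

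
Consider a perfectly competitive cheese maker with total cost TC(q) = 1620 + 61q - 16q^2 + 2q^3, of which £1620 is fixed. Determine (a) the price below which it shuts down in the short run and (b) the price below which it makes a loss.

Shutdown price = £29; break-even price = £259

AVC = 61 - 16q + 2q^2; minimized at q = 4, giving min AVC = £29. That is the shutdown price.
ATC = 1620/q + 61 - 16q + 2q^2. Setting dATC/dq = −1620/q^2 − 16 + 4q = 0 gives q = 9 (since 4·9^3 − 16·9^2 = 1620).
min ATC = 1620/9 + 61 − 16·9 + 2·9^2 = £259. That is the break-even price.
For £29 ≤ P < £259 the firm produces at a loss; below £29 it shuts down.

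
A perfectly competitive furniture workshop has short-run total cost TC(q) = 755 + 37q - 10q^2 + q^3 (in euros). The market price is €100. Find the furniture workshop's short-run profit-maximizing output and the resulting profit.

AVC = 37 - 10q + q^2 has its minimum €12 at q = 5; price €100 clears that bar, so the firm operates.
With MC = 37 - 20q + 3q^2, P = MC on the upward-sloping part at q* = 9.
TR = 100·9 = 900. TC = 755 + 252 = 1007. Profit = 900 − 1007 = -€107.
That loss of €107 beats the €755 the firm would lose by shutting down; producing recovers €648 of fixed cost.

Profit = -€107 at q = 9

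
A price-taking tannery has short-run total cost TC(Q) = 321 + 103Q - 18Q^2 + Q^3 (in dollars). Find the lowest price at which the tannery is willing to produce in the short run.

The shutdown price is the minimum of AVC. VC = 103Q - 18Q^2 + Q^3, so AVC = 103 - 18Q + Q^2.
At the minimum of AVC, MC = AVC. MC = 103 - 36Q + 3Q^2; setting MC = AVC gives 2Q^2 - 18Q = 0, so Q = 9. min AVC = 22.
For P < $22 the firm produces nothing.

$22 per unit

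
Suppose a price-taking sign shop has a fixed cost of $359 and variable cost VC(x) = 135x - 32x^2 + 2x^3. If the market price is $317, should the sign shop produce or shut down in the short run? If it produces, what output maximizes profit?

Variable cost is VC = 135x - 32x^2 + 2x^3, so AVC = VC/x = 135 - 32x + 2x^2 and MC = dTC/dx = 135 - 64x + 6x^2.
AVC hits its minimum where MC = AVC, at x = 8, giving min AVC = 135 - 32·8 + 2·8^2 = $7.
Because $317 ≥ $7, revenue can cover variable cost; the firm operates.
P = MC gives -182 - 64x + 6x^2 = 0, with roots -7/3 and 13. Take the larger (rising MC): x* = 13.
Check: AVC at x = 13 is $57 ≤ P, so revenue covers variable cost.
Profit = P·x − TC = 317·13 − 1100 = $3021.

Produce at x = 13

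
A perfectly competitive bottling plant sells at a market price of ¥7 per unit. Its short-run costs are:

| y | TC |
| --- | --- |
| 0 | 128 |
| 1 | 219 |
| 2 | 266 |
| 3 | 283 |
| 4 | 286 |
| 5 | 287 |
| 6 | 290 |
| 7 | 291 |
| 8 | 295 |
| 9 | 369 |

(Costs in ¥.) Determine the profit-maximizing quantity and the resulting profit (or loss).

Profit at each row (π = 7y − TC): y=0: -128; y=1: -212; y=2: -252; y=3: -262; y=4: -258; y=5: -252; y=6: -248; y=7: -242; y=8: -239; y=9: -306.
Profit is highest at y = 0. Equivalently, the lowest AVC in the table is 167/8 ≈ ¥20.88 at y = 8, and P = ¥7 falls below it — price never covers variable cost, so the firm shuts down and loses only its fixed cost.

y = 0 (shut down); profit = -¥128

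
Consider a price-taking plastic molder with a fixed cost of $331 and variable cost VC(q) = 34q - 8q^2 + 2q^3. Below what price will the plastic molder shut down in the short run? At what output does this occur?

The shutdown price is the minimum of AVC. VC = 34q - 8q^2 + 2q^3, so AVC = 34 - 8q + 2q^2.
dAVC/dq = -8 + 4q = 0 gives q = 2. min AVC = 34 - 8·2 + 2·2^2 = 26.
The firm shuts down for any P below $26.

$26 per unit, at q = 2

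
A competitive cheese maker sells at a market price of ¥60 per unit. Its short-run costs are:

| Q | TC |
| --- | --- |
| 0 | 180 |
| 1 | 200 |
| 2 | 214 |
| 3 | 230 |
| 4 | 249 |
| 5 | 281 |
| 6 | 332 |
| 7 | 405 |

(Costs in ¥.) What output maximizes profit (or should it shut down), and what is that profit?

Profit at each row (π = 60Q − TC): Q=0: -180; Q=1: -140; Q=2: -94; Q=3: -50; Q=4: -9; Q=5: 19; Q=6: 28; Q=7: 15.
Profit is maximized at Q = 6. AVC there is 152/6 = ¥25.33 ≤ P, so producing beats shutting down (which would give -¥180).

Q = 6; profit = ¥28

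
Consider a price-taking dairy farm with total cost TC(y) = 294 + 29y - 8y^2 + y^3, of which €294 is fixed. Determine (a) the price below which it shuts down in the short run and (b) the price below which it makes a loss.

Shutdown price = €13; break-even price = €64

Shutdown price = min AVC. AVC = 29 - 8y + y^2, with vertex at y = 4 and minimum €13.
ATC = 294/y + 29 - 8y + y^2. Setting dATC/dy = −294/y^2 − 8 + 2y = 0 gives y = 7 (since 2·7^3 − 8·7^2 = 294).
min ATC = 294/7 + 29 − 8·7 + 7^2 = €64. That is the break-even price.
For €13 ≤ P < €64 the firm produces at a loss; below €13 it shuts down.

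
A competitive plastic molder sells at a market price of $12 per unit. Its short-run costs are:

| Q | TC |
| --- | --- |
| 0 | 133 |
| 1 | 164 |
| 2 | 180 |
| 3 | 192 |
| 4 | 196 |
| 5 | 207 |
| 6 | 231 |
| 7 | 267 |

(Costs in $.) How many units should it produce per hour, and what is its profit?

Q = 0 (shut down); profit = -$133

Tabulate TR − TC: Q=0: -133; Q=1: -152; Q=2: -156; Q=3: -156; Q=4: -148; Q=5: -147; Q=6: -159; Q=7: -183.
Profit is highest at Q = 0. Equivalently, the lowest AVC in the table is 74/5 ≈ $14.80 at Q = 5, and P = $12 falls below it — price never covers variable cost, so the firm shuts down and loses only its fixed cost.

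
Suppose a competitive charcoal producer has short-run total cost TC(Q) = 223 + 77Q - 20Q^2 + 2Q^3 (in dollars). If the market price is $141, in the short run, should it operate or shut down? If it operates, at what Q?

From TC, MC = TC'(Q) = 77 - 40Q + 6Q^2 and AVC = VC/Q = 77 - 20Q + 2Q^2.
AVC hits its minimum where MC = AVC, at Q = 5, giving min AVC = 77 - 20·5 + 2·5^2 = $27.
Since P = $141 ≥ min AVC = $27, price covers variable cost and the firm should produce.
Set P = MC: 141 = 77 - 40Q + 6Q^2 → -64 - 40Q + 6Q^2 = 0. The roots are Q = -4/3 and Q = 8; the profit-maximizing output is on the rising part of MC, so Q* = 8.
Check: AVC at Q = 8 is $45 ≤ P, so revenue covers variable cost.
Profit = P·Q − TC = 141·8 − 583 = $545.

Produce at Q = 8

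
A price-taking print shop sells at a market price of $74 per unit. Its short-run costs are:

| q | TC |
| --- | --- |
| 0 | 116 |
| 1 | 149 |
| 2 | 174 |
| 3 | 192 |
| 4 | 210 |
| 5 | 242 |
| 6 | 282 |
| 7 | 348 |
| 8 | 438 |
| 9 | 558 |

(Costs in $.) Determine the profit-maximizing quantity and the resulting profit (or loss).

Compute π = P·q − TC at each output: q=0: -116; q=1: -75; q=2: -26; q=3: 30; q=4: 86; q=5: 128; q=6: 162; q=7: 170; q=8: 154; q=9: 108.
Profit is maximized at q = 7. AVC there is 232/7 = $33.14 ≤ P, so producing beats shutting down (which would give -$116).

q = 7; profit = $170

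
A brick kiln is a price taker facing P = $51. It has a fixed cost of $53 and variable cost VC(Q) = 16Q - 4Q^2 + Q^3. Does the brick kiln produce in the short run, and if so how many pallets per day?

Strip out fixed cost: VC = 16Q - 4Q^2 + Q^3. Then AVC = 16 - 4Q + Q^2 and MC = 16 - 8Q + 3Q^2.
The AVC parabola has its vertex at Q = 4/2 = 2, where AVC = 16 - 4·2 + 2^2 = $12.
Because $51 ≥ $12, revenue can cover variable cost; the firm operates.
P = MC gives -35 - 8Q + 3Q^2 = 0, with roots -7/3 and 5. Take the larger (rising MC): Q* = 5.
Check: AVC at Q = 5 is $21 ≤ P, so revenue covers variable cost.
Profit = P·Q − TC = 51·5 − 158 = $97.

Produce at Q = 5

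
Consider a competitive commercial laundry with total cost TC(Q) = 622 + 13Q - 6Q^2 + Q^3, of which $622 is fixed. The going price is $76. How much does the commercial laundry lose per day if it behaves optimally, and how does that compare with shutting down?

Profit = -$230 at Q = 7

AVC = 13 - 6Q + Q^2 has its minimum $4 at Q = 3; price $76 clears that bar, so the firm operates.
MC = 13 - 12Q + 3Q^2. Setting P = MC and taking the root on the rising branch gives Q* = 7.
TR = 76·7 = 532. TC = 622 + 140 = 762. Profit = 532 − 762 = -$230.
That loss of $230 beats the $622 the firm would lose by shutting down; producing recovers $392 of fixed cost.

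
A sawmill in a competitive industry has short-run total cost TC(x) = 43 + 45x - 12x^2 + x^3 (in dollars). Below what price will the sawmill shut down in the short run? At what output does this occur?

The shutdown price is the minimum of AVC. VC = 45x - 12x^2 + x^3, so AVC = 45 - 12x + x^2.
dAVC/dx = -12 + 2x = 0 gives x = 6. min AVC = 45 - 12·6 + 6^2 = 9.
So the shutdown price is $9.

$9 per unit, at x = 6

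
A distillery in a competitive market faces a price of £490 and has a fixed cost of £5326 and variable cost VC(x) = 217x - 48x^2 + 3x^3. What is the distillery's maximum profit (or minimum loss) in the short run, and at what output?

Profit = -£256 at x = 13

AVC = 217 - 48x + 3x^2; min AVC = £25 at x = 8. Since P = £490 ≥ min AVC, the firm produces.
MC = 217 - 96x + 9x^2. Setting P = MC and taking the root on the rising branch gives x* = 13.
TR = 490·13 = 6370. TC = 5326 + 1300 = 6626. Profit = 6370 − 6626 = -£256.
That loss of £256 beats the £5326 the firm would lose by shutting down; producing recovers £5070 of fixed cost.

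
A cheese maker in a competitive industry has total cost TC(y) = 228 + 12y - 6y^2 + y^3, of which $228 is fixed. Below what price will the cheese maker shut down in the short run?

$3 per unit

The shutdown price is the minimum of AVC. VC = 12y - 6y^2 + y^3, so AVC = 12 - 6y + y^2.
At the minimum of AVC, MC = AVC. MC = 12 - 12y + 3y^2; setting MC = AVC gives 2y^2 - 6y = 0, so y = 3. min AVC = 3.
The firm shuts down for any P below $3.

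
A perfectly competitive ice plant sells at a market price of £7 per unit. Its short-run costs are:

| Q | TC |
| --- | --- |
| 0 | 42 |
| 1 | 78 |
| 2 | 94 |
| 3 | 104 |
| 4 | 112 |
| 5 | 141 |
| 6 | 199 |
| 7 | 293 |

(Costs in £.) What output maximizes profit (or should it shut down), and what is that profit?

Q = 0 (shut down); profit = -£42

Profit at each row (π = 7Q − TC): Q=0: -42; Q=1: -71; Q=2: -80; Q=3: -83; Q=4: -84; Q=5: -106; Q=6: -157; Q=7: -244.
Profit is highest at Q = 0. Equivalently, the lowest AVC in the table is 70/4 ≈ £17.50 at Q = 4, and P = £7 falls below it — price never covers variable cost, so the firm shuts down and loses only its fixed cost.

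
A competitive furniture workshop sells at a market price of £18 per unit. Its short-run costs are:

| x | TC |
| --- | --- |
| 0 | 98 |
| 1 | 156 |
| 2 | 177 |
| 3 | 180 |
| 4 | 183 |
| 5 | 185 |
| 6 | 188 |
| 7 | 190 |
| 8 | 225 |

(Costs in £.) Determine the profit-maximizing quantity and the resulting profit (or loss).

x = 7; profit = -£64

Profit at each row (π = 18x − TC): x=0: -98; x=1: -138; x=2: -141; x=3: -126; x=4: -111; x=5: -95; x=6: -80; x=7: -64; x=8: -81.
Profit is maximized at x = 7. AVC there is 92/7 = £13.14 ≤ P, so producing beats shutting down (which would give -£98).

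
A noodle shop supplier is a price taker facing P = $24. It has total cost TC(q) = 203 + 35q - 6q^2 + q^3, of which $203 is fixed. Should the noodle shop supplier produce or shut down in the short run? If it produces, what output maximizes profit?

Shut down

Variable cost is VC = 35q - 6q^2 + q^3, so AVC = VC/q = 35 - 6q + q^2 and MC = dTC/dq = 35 - 12q + 3q^2.
AVC is minimized where dAVC/dq = -6 + 2q = 0, at q = 3; min AVC = 35 - 6·3 + 3^2 = $26.
P = $24 lies below min AVC = $26; no output level covers variable cost.
Shutting down limits the loss to fixed cost, $203.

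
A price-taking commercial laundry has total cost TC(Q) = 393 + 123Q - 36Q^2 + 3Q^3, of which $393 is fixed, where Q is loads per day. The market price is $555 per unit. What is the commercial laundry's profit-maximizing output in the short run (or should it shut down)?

Produce at Q = 12

From TC, MC = TC'(Q) = 123 - 72Q + 9Q^2 and AVC = VC/Q = 123 - 36Q + 3Q^2.
AVC is minimized where dAVC/dQ = -36 + 6Q = 0, at Q = 6; min AVC = 123 - 36·6 + 3·6^2 = $15.
P = $555 exceeds min AVC = $15, so the firm stays open.
Set P = MC: 555 = 123 - 72Q + 9Q^2 → -432 - 72Q + 9Q^2 = 0. The roots are Q = -4 and Q = 12; the profit-maximizing output is on the rising part of MC, so Q* = 12.
Check: AVC at Q = 12 is $123 ≤ P, so revenue covers variable cost.
Profit = P·Q − TC = 555·12 − 1869 = $4791.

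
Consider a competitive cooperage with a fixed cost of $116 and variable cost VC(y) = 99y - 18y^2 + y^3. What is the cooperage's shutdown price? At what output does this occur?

$18 per unit, at y = 9

The shutdown price is the minimum of AVC. VC = 99y - 18y^2 + y^3, so AVC = 99 - 18y + y^2.
dAVC/dy = -18 + 2y = 0 gives y = 9. min AVC = 99 - 18·9 + 9^2 = 18.
The firm shuts down for any P below $18.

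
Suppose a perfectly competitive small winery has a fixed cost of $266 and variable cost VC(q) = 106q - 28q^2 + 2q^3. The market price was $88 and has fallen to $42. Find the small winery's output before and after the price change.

Output falls from 9 to 8

AVC = 106 - 28q + 2q^2, minimized at q = 7 where min AVC = $8. MC = 106 - 56q + 6q^2.
With P = $88 above the shutdown price, P = MC gives q = 9.
At P = $42 ≥ min AVC, set P = MC: q = 8. The firm stays open but cuts output.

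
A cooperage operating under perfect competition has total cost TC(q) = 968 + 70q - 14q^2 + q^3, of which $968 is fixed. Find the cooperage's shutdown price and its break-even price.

Shutdown price = $21; break-even price = $125

Shutdown price = min AVC. AVC = 70 - 14q + q^2, with vertex at q = 7 and minimum $21.
ATC = 968/q + 70 - 14q + q^2. Setting dATC/dq = −968/q^2 − 14 + 2q = 0 gives q = 11 (since 2·11^3 − 14·11^2 = 968).
min ATC = 968/11 + 70 − 14·11 + 11^2 = $125. That is the break-even price.
Between these two prices the firm operates at a loss; above $125 it earns a profit.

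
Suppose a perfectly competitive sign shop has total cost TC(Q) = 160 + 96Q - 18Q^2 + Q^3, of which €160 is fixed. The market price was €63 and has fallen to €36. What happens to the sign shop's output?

Output falls from 11 to 10

MC = 96 - 36Q + 3Q^2; the shutdown threshold is min AVC = €15 (at Q = 9).
At P = €63 ≥ min AVC, set P = MC on the rising branch: Q = 11.
At P = €36 ≥ min AVC, set P = MC: Q = 10. The firm stays open but cuts output.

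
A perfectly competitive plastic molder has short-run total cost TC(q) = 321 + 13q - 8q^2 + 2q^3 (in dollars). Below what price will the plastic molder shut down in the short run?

$5 per unit

The firm shuts down when price falls below the minimum of average variable cost. AVC = VC/q = 13 - 8q + 2q^2.
dAVC/dq = -8 + 4q = 0 gives q = 2. min AVC = 13 - 8·2 + 2·2^2 = 5.
For P < $5 the firm produces nothing.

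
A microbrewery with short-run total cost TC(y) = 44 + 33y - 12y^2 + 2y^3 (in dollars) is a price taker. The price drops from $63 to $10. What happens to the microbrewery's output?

AVC = 33 - 12y + 2y^2, minimized at y = 3 where min AVC = $15. MC = 33 - 24y + 6y^2.
With P = $63 above the shutdown price, P = MC gives y = 5.
At P = $10 < min AVC = $15, price no longer covers variable cost at any output, so the firm shuts down: y = 0.

Output falls from 5 to 0 (the firm shuts down)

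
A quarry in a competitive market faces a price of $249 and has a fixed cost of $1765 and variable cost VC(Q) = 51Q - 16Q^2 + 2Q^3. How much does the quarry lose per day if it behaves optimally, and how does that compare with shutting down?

Profit = -$145 at Q = 9

AVC = 51 - 16Q + 2Q^2 has its minimum $19 at Q = 4; price $249 clears that bar, so the firm operates.
With MC = 51 - 32Q + 6Q^2, P = MC on the upward-sloping part at Q* = 9.
TR = 249·9 = 2241. TC = 1765 + 621 = 2386. Profit = 2241 − 2386 = -$145.
That loss of $145 beats the $1765 the firm would lose by shutting down; producing recovers $1620 of fixed cost.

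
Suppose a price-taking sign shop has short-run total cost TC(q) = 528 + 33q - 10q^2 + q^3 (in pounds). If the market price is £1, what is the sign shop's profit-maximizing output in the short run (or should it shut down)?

Shut down

From TC, MC = TC'(q) = 33 - 20q + 3q^2 and AVC = VC/q = 33 - 10q + q^2.
AVC is minimized where dAVC/dq = -10 + 2q = 0, at q = 5; min AVC = 33 - 10·5 + 5^2 = £8.
P = £1 lies below min AVC = £8; no output level covers variable cost.
Best response: produce nothing and absorb the £528 fixed cost.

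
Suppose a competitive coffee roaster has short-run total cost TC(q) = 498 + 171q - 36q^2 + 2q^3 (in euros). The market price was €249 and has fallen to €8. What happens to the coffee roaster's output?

MC = 171 - 72q + 6q^2; the shutdown threshold is min AVC = €9 (at q = 9).
At P = €249 ≥ min AVC, set P = MC on the rising branch: q = 13.
At P = €8 < min AVC = €9, price no longer covers variable cost at any output, so the firm shuts down: q = 0.

Output falls from 13 to 0 (the firm shuts down)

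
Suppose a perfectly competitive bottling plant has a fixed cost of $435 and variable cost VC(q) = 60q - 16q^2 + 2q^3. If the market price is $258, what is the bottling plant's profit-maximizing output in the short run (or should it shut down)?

Produce at q = 9

Variable cost is VC = 60q - 16q^2 + 2q^3, so AVC = VC/q = 60 - 16q + 2q^2 and MC = dTC/dq = 60 - 32q + 6q^2.
The AVC parabola has its vertex at q = 16/4 = 4, where AVC = 60 - 16·4 + 2·4^2 = $28.
Because $258 ≥ $28, revenue can cover variable cost; the firm operates.
P = MC gives -198 - 32q + 6q^2 = 0, with roots -11/3 and 9. Take the larger (rising MC): q* = 9.
Check: AVC at q = 9 is $78 ≤ P, so revenue covers variable cost.
Profit = P·q − TC = 258·9 − 1137 = $1185.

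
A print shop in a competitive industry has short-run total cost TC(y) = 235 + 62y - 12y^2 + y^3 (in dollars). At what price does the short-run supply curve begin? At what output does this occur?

$26 per unit, at y = 6

The firm shuts down when price falls below the minimum of average variable cost. AVC = VC/y = 62 - 12y + y^2.
dAVC/dy = -12 + 2y = 0 gives y = 6. min AVC = 62 - 12·6 + 6^2 = 26.
So the shutdown price is $26.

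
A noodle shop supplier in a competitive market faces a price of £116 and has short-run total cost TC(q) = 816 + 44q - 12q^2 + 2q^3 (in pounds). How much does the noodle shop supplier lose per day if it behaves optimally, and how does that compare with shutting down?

Profit = -£384 at q = 6

AVC = 44 - 12q + 2q^2; min AVC = £26 at q = 3. Since P = £116 ≥ min AVC, the firm produces.
With MC = 44 - 24q + 6q^2, P = MC on the upward-sloping part at q* = 6.
TR = 116·6 = 696. TC = 816 + 264 = 1080. Profit = 696 − 1080 = -£384.
That loss of £384 beats the £816 the firm would lose by shutting down; producing recovers £432 of fixed cost.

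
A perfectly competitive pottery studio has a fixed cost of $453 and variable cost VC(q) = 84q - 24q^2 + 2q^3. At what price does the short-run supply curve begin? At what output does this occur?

Short-run supply begins at min AVC. From VC = 84q - 24q^2 + 2q^3, AVC = 84 - 24q + 2q^2.
At the minimum of AVC, MC = AVC. MC = 84 - 48q + 6q^2; setting MC = AVC gives 4q^2 - 24q = 0, so q = 6. min AVC = 12.
The firm shuts down for any P below $12.

$12 per unit, at q = 6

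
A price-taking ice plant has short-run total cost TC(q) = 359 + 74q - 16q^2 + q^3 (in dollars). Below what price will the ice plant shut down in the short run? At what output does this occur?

$10 per unit, at q = 8

The shutdown price is the minimum of AVC. VC = 74q - 16q^2 + q^3, so AVC = 74 - 16q + q^2.
At the minimum of AVC, MC = AVC. MC = 74 - 32q + 3q^2; setting MC = AVC gives 2q^2 - 16q = 0, so q = 8. min AVC = 10.
For P < $10 the firm produces nothing.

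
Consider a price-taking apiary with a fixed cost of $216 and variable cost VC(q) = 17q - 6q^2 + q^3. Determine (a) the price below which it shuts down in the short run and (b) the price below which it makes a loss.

AVC = 17 - 6q + q^2; minimized at q = 3, giving min AVC = $8. That is the shutdown price.
ATC = 216/q + 17 - 6q + q^2. Setting dATC/dq = −216/q^2 − 6 + 2q = 0 gives q = 6 (since 2·6^3 − 6·6^2 = 216).
min ATC = 216/6 + 17 − 6·6 + 6^2 = $53. That is the break-even price.
Between these two prices the firm operates at a loss; above $53 it earns a profit.

Shutdown price = $8; break-even price = $53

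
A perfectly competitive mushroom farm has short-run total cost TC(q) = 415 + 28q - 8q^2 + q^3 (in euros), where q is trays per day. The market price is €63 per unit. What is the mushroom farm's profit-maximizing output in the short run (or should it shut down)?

Strip out fixed cost: VC = 28q - 8q^2 + q^3. Then AVC = 28 - 8q + q^2 and MC = 28 - 16q + 3q^2.
The AVC parabola has its vertex at q = 8/2 = 4, where AVC = 28 - 8·4 + 4^2 = €12.
Since P = €63 ≥ min AVC = €12, price covers variable cost and the firm should produce.
Solving P = MC: -35 - 16q + 3q^2 = 0 ⇒ q = -5/3 or 7. On the upward-sloping branch, q* = 7.
Check: AVC at q = 7 is €21 ≤ P, so revenue covers variable cost.
Profit = P·q − TC = 63·7 − 562 = -€121, a loss, but smaller than the €415 fixed cost the firm would lose by shutting down.

Produce at q = 7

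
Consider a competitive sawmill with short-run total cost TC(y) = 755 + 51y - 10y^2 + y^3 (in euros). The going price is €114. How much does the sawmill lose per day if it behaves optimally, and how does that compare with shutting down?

AVC = 51 - 10y + y^2 has its minimum €26 at y = 5; price €114 clears that bar, so the firm operates.
With MC = 51 - 20y + 3y^2, P = MC on the upward-sloping part at y* = 9.
TR = 114·9 = 1026. TC = 755 + 378 = 1133. Profit = 1026 − 1133 = -€107.
Shutting down would mean losing the fixed cost of €755, so operating at a loss of €107 is better by €648.

Profit = -€107 at y = 9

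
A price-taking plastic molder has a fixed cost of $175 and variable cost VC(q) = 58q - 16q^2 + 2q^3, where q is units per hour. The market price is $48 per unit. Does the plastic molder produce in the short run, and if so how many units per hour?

Produce at q = 5

From TC, MC = TC'(q) = 58 - 32q + 6q^2 and AVC = VC/q = 58 - 16q + 2q^2.
AVC hits its minimum where MC = AVC, at q = 4, giving min AVC = 58 - 16·4 + 2·4^2 = $26.
P = $48 exceeds min AVC = $26, so the firm stays open.
Solving P = MC: 10 - 32q + 6q^2 = 0 ⇒ q = 1/3 or 5. On the upward-sloping branch, q* = 5.
Check: AVC at q = 5 is $28 ≤ P, so revenue covers variable cost.
Profit = P·q − TC = 48·5 − 315 = -$75, a loss, but smaller than the $175 fixed cost the firm would lose by shutting down.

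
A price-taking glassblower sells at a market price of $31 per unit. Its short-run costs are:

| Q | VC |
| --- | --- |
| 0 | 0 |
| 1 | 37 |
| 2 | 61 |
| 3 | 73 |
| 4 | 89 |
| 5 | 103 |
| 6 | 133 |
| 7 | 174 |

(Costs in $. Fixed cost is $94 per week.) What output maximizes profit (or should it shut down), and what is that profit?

Profit at each row (π = 31Q − TC): Q=0: -94; Q=1: -100; Q=2: -93; Q=3: -74; Q=4: -59; Q=5: -42; Q=6: -41; Q=7: -51.
Profit is maximized at Q = 6. AVC there is 133/6 = $22.17 ≤ P, so producing beats shutting down (which would give -$94).

Q = 6; profit = -$41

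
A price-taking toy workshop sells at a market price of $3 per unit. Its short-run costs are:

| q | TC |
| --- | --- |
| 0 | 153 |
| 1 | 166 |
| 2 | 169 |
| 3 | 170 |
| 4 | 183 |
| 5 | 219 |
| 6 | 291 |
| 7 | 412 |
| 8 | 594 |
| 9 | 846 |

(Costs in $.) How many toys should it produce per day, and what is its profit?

q = 0 (shut down); profit = -$153

Tabulate TR − TC: q=0: -153; q=1: -163; q=2: -163; q=3: -161; q=4: -171; q=5: -204; q=6: -273; q=7: -391; q=8: -570; q=9: -819.
Profit is highest at q = 0. Equivalently, the lowest AVC in the table is 17/3 ≈ $5.67 at q = 3, and P = $3 falls below it — price never covers variable cost, so the firm shuts down and loses only its fixed cost.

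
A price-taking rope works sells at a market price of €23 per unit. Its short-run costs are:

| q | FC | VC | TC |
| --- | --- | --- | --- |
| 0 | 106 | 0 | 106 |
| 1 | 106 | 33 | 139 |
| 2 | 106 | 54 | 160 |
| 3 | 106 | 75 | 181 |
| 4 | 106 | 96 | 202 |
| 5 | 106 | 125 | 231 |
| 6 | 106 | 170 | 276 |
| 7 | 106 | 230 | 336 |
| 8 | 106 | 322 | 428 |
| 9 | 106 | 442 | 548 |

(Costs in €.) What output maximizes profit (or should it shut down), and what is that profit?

Compute π = P·q − TC at each output: q=0: -106; q=1: -116; q=2: -114; q=3: -112; q=4: -110; q=5: -116; q=6: -138; q=7: -175; q=8: -244; q=9: -341.
Profit is highest at q = 0. Equivalently, the lowest AVC in the table is 96/4 ≈ €24 at q = 4, and P = €23 falls below it — price never covers variable cost, so the firm shuts down and loses only its fixed cost.

q = 0 (shut down); profit = -€106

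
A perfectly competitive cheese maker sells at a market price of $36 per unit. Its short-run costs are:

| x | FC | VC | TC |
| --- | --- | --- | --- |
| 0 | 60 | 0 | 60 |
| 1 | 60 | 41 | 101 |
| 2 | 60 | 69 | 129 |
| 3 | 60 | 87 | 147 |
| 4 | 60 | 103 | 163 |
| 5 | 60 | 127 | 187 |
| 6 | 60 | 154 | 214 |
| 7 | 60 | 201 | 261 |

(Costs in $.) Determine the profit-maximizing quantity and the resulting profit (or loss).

Profit at each row (π = 36x − TC): x=0: -60; x=1: -65; x=2: -57; x=3: -39; x=4: -19; x=5: -7; x=6: 2; x=7: -9.
Profit is maximized at x = 6. AVC there is 154/6 = $25.67 ≤ P, so producing beats shutting down (which would give -$60).

x = 6; profit = $2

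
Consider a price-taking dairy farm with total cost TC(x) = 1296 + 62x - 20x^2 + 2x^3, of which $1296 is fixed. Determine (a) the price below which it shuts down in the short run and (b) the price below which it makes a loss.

Shutdown price = $12; break-even price = $188

Shutdown price = min AVC. AVC = 62 - 20x + 2x^2, with vertex at x = 5 and minimum $12.
ATC = 1296/x + 62 - 20x + 2x^2. Setting dATC/dx = −1296/x^2 − 20 + 4x = 0 gives x = 9 (since 4·9^3 − 20·9^2 = 1296).
min ATC = 1296/9 + 62 − 20·9 + 2·9^2 = $188. That is the break-even price.
Between these two prices the firm operates at a loss; above $188 it earns a profit.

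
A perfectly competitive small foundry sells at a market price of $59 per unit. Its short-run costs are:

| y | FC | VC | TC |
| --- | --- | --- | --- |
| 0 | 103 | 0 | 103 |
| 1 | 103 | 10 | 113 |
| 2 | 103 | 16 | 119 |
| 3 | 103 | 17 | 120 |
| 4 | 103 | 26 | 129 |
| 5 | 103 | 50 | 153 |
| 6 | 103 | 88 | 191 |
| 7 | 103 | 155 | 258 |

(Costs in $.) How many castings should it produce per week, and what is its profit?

Tabulate TR − TC: y=0: -103; y=1: -54; y=2: -1; y=3: 57; y=4: 107; y=5: 142; y=6: 163; y=7: 155.
Profit is maximized at y = 6. AVC there is 88/6 = $14.67 ≤ P, so producing beats shutting down (which would give -$103).

y = 6; profit = $163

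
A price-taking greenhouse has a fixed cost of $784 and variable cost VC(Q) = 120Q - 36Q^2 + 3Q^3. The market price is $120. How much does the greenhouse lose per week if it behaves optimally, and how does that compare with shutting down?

AVC = 120 - 36Q + 3Q^2 has its minimum $12 at Q = 6; price $120 clears that bar, so the firm operates.
With MC = 120 - 72Q + 9Q^2, P = MC on the upward-sloping part at Q* = 8.
TR = 120·8 = 960. TC = 784 + 192 = 976. Profit = 960 − 976 = -$16.
Shutting down would mean losing the fixed cost of $784, so operating at a loss of $16 is better by $768.

Profit = -$16 at Q = 8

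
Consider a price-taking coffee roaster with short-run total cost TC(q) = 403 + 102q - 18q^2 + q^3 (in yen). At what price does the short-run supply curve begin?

Short-run supply begins at min AVC. From VC = 102q - 18q^2 + q^3, AVC = 102 - 18q + q^2.
dAVC/dq = -18 + 2q = 0 gives q = 9. min AVC = 102 - 18·9 + 9^2 = 21.
The firm shuts down for any P below ¥21.

¥21 per unit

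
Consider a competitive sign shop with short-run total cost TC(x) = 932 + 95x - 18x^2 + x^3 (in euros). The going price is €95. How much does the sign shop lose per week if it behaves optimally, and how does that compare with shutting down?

Profit = -€68 at x = 12

AVC = 95 - 18x + x^2; min AVC = €14 at x = 9. Since P = €95 ≥ min AVC, the firm produces.
With MC = 95 - 36x + 3x^2, P = MC on the upward-sloping part at x* = 12.
TR = 95·12 = 1140. TC = 932 + 276 = 1208. Profit = 1140 − 1208 = -€68.
By producing, the firm covers all variable cost plus €864 of fixed cost; shutting down would lose the full €932.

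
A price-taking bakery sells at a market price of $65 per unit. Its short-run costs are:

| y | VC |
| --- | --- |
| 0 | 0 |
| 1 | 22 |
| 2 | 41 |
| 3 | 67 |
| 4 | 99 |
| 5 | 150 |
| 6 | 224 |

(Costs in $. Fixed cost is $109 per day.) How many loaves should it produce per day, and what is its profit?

y = 5; profit = $66

Profit at each row (π = 65y − TC): y=0: -109; y=1: -66; y=2: -20; y=3: 19; y=4: 52; y=5: 66; y=6: 57.
Profit is maximized at y = 5. AVC there is 150/5 = $30 ≤ P, so producing beats shutting down (which would give -$109).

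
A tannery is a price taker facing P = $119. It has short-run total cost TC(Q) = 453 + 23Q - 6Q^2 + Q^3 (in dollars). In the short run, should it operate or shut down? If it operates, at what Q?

Variable cost is VC = 23Q - 6Q^2 + Q^3, so AVC = VC/Q = 23 - 6Q + Q^2 and MC = dTC/dQ = 23 - 12Q + 3Q^2.
AVC is minimized where dAVC/dQ = -6 + 2Q = 0, at Q = 3; min AVC = 23 - 6·3 + 3^2 = $14.
P = $119 exceeds min AVC = $14, so the firm stays open.
P = MC gives -96 - 12Q + 3Q^2 = 0, with roots -4 and 8. Take the larger (rising MC): Q* = 8.
Check: AVC at Q = 8 is $39 ≤ P, so revenue covers variable cost.
Profit = P·Q − TC = 119·8 − 765 = $187.

Produce at Q = 8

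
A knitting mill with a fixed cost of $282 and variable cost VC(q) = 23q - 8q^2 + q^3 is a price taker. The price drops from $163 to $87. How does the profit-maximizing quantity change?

MC = 23 - 16q + 3q^2; the shutdown threshold is min AVC = $7 (at q = 4).
At P = $163 ≥ min AVC, set P = MC on the rising branch: q = 10.
At P = $87 ≥ min AVC, set P = MC: q = 8. The firm stays open but cuts output.

Output falls from 10 to 8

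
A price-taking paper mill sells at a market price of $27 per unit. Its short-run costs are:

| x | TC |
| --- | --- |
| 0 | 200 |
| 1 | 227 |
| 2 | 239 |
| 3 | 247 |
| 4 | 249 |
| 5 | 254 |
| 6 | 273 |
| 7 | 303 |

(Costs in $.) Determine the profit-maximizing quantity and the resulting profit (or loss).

x = 6; profit = -$111

Profit at each row (π = 27x − TC): x=0: -200; x=1: -200; x=2: -185; x=3: -166; x=4: -141; x=5: -119; x=6: -111; x=7: -114.
Profit is maximized at x = 6. AVC there is 73/6 = $12.17 ≤ P, so producing beats shutting down (which would give -$200).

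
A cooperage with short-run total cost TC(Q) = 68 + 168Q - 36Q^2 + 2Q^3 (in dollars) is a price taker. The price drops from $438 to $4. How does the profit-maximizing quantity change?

MC = 168 - 72Q + 6Q^2; the shutdown threshold is min AVC = $6 (at Q = 9).
At P = $438 ≥ min AVC, set P = MC on the rising branch: Q = 15.
At P = $4 < min AVC = $6, price no longer covers variable cost at any output, so the firm shuts down: Q = 0.

Output falls from 15 to 0 (the firm shuts down)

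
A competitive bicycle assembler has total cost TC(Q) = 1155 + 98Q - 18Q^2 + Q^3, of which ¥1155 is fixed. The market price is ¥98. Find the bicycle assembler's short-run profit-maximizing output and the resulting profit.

AVC = 98 - 18Q + Q^2; min AVC = ¥17 at Q = 9. Since P = ¥98 ≥ min AVC, the firm produces.
With MC = 98 - 36Q + 3Q^2, P = MC on the upward-sloping part at Q* = 12.
TR = 98·12 = 1176. TC = 1155 + 312 = 1467. Profit = 1176 − 1467 = -¥291.
By producing, the firm covers all variable cost plus ¥864 of fixed cost; shutting down would lose the full ¥1155.

Profit = -¥291 at Q = 12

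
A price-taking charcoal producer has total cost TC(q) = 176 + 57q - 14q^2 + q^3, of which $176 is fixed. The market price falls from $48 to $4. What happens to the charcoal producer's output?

MC = 57 - 28q + 3q^2; the shutdown threshold is min AVC = $8 (at q = 7).
At P = $48 ≥ min AVC, set P = MC on the rising branch: q = 9.
At P = $4 < min AVC = $8, price no longer covers variable cost at any output, so the firm shuts down: q = 0.

Output falls from 9 to 0 (the firm shuts down)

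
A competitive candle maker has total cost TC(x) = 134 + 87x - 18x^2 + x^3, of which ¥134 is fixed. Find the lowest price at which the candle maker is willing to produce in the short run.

Short-run supply begins at min AVC. From VC = 87x - 18x^2 + x^3, AVC = 87 - 18x + x^2.
dAVC/dx = -18 + 2x = 0 gives x = 9. min AVC = 87 - 18·9 + 9^2 = 6.
For P < ¥6 the firm produces nothing.

¥6 per unit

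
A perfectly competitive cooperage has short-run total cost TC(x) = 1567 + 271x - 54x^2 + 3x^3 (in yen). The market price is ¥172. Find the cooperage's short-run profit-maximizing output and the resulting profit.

AVC = 271 - 54x + 3x^2 has its minimum ¥28 at x = 9; price ¥172 clears that bar, so the firm operates.
With MC = 271 - 108x + 9x^2, P = MC on the upward-sloping part at x* = 11.
TR = 172·11 = 1892. TC = 1567 + 440 = 2007. Profit = 1892 − 2007 = -¥115.
That loss of ¥115 beats the ¥1567 the firm would lose by shutting down; producing recovers ¥1452 of fixed cost.

Profit = -¥115 at x = 11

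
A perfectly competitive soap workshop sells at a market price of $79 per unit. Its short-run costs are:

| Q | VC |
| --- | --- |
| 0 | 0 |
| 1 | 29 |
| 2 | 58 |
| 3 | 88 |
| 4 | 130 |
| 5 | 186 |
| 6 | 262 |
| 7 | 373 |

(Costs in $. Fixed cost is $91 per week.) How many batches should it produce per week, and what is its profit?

Compute π = P·Q − TC at each output: Q=0: -91; Q=1: -41; Q=2: 9; Q=3: 58; Q=4: 95; Q=5: 118; Q=6: 121; Q=7: 89.
Profit is maximized at Q = 6. AVC there is 262/6 = $43.67 ≤ P, so producing beats shutting down (which would give -$91).

Q = 6; profit = $121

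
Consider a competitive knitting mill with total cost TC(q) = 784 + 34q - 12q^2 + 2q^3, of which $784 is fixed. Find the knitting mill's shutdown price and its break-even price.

Shutdown price = $16; break-even price = $160

AVC = 34 - 12q + 2q^2; minimized at q = 3, giving min AVC = $16. That is the shutdown price.
ATC = 784/q + 34 - 12q + 2q^2. Setting dATC/dq = −784/q^2 − 12 + 4q = 0 gives q = 7 (since 4·7^3 − 12·7^2 = 784).
min ATC = 784/7 + 34 − 12·7 + 2·7^2 = $160. That is the break-even price.
Between these two prices the firm operates at a loss; above $160 it earns a profit.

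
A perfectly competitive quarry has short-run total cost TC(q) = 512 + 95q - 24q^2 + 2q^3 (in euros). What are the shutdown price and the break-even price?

AVC = 95 - 24q + 2q^2; minimized at q = 6, giving min AVC = €23. That is the shutdown price.
ATC = 512/q + 95 - 24q + 2q^2. Setting dATC/dq = −512/q^2 − 24 + 4q = 0 gives q = 8 (since 4·8^3 − 24·8^2 = 512).
min ATC = 512/8 + 95 − 24·8 + 2·8^2 = €95. That is the break-even price.
Between these two prices the firm operates at a loss; above €95 it earns a profit.

Shutdown price = €23; break-even price = €95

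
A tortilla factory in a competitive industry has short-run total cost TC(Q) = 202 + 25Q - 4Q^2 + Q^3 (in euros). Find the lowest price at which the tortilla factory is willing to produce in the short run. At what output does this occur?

Short-run supply begins at min AVC. From VC = 25Q - 4Q^2 + Q^3, AVC = 25 - 4Q + Q^2.
At the minimum of AVC, MC = AVC. MC = 25 - 8Q + 3Q^2; setting MC = AVC gives 2Q^2 - 4Q = 0, so Q = 2. min AVC = 21.
So the shutdown price is €21.

€21 per unit, at Q = 2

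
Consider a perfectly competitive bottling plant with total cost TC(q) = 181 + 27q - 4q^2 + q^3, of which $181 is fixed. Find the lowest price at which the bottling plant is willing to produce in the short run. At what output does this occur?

$23 per unit, at q = 2

The shutdown price is the minimum of AVC. VC = 27q - 4q^2 + q^3, so AVC = 27 - 4q + q^2.
At the minimum of AVC, MC = AVC. MC = 27 - 8q + 3q^2; setting MC = AVC gives 2q^2 - 4q = 0, so q = 2. min AVC = 23.
The firm shuts down for any P below $23.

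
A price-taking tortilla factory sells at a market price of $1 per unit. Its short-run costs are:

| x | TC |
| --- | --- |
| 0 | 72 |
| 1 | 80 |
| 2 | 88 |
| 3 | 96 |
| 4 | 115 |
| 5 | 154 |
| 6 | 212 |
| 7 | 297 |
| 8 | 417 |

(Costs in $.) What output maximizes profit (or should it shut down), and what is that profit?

x = 0 (shut down); profit = -$72

Tabulate TR − TC: x=0: -72; x=1: -79; x=2: -86; x=3: -93; x=4: -111; x=5: -149; x=6: -206; x=7: -290; x=8: -409.
Profit is highest at x = 0. Equivalently, the lowest AVC in the table is 8/1 ≈ $8 at x = 1, and P = $1 falls below it — price never covers variable cost, so the firm shuts down and loses only its fixed cost.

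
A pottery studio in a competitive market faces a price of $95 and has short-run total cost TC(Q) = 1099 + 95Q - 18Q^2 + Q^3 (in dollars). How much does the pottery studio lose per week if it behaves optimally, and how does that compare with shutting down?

Profit = -$235 at Q = 12

AVC = 95 - 18Q + Q^2 has its minimum $14 at Q = 9; price $95 clears that bar, so the firm operates.
MC = 95 - 36Q + 3Q^2. Setting P = MC and taking the root on the rising branch gives Q* = 12.
TR = 95·12 = 1140. TC = 1099 + 276 = 1375. Profit = 1140 − 1375 = -$235.
That loss of $235 beats the $1099 the firm would lose by shutting down; producing recovers $864 of fixed cost.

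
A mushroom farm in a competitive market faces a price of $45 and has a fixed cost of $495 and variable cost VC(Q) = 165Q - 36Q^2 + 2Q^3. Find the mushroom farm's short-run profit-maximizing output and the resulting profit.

Profit = -$95 at Q = 10

AVC = 165 - 36Q + 2Q^2; min AVC = $3 at Q = 9. Since P = $45 ≥ min AVC, the firm produces.
With MC = 165 - 72Q + 6Q^2, P = MC on the upward-sloping part at Q* = 10.
TR = 45·10 = 450. TC = 495 + 50 = 545. Profit = 450 − 545 = -$95.
By producing, the firm covers all variable cost plus $400 of fixed cost; shutting down would lose the full $495.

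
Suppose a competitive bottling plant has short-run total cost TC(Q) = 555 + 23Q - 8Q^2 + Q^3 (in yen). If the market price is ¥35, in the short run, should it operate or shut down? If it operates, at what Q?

Produce at Q = 6

Strip out fixed cost: VC = 23Q - 8Q^2 + Q^3. Then AVC = 23 - 8Q + Q^2 and MC = 23 - 16Q + 3Q^2.
AVC is minimized where dAVC/dQ = -8 + 2Q = 0, at Q = 4; min AVC = 23 - 8·4 + 4^2 = ¥7.
Since P = ¥35 ≥ min AVC = ¥7, price covers variable cost and the firm should produce.
P = MC gives -12 - 16Q + 3Q^2 = 0, with roots -2/3 and 6. Take the larger (rising MC): Q* = 6.
Check: AVC at Q = 6 is ¥11 ≤ P, so revenue covers variable cost.
Profit = P·Q − TC = 35·6 − 621 = -¥411, a loss, but smaller than the ¥555 fixed cost the firm would lose by shutting down.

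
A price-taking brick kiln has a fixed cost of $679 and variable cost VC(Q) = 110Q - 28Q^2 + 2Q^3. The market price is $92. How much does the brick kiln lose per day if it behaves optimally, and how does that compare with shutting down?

Profit = -$31 at Q = 9

AVC = 110 - 28Q + 2Q^2 has its minimum $12 at Q = 7; price $92 clears that bar, so the firm operates.
With MC = 110 - 56Q + 6Q^2, P = MC on the upward-sloping part at Q* = 9.
TR = 92·9 = 828. TC = 679 + 180 = 859. Profit = 828 − 859 = -$31.
By producing, the firm covers all variable cost plus $648 of fixed cost; shutting down would lose the full $679.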